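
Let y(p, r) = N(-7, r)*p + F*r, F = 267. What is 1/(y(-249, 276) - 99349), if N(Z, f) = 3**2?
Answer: -1/27898 ≈ -3.5845e-5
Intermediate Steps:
N(Z, f) = 9
y(p, r) = 9*p + 267*r
1/(y(-249, 276) - 99349) = 1/((9*(-249) + 267*276) - 99349) = 1/((-2241 + 73692) - 99349) = 1/(71451 - 99349) = 1/(-27898) = -1/27898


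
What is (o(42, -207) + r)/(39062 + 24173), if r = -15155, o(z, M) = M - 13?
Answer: -3075/12647 ≈ -0.24314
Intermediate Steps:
o(z, M) = -13 + M
(o(42, -207) + r)/(39062 + 24173) = ((-13 - 207) - 15155)/(39062 + 24173) = (-220 - 15155)/63235 = -15375*1/63235 = -3075/12647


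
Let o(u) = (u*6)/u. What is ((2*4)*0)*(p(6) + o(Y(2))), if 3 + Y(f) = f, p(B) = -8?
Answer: 0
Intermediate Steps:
Y(f) = -3 + f
o(u) = 6 (o(u) = (6*u)/u = 6)
((2*4)*0)*(p(6) + o(Y(2))) = ((2*4)*0)*(-8 + 6) = (8*0)*(-2) = 0*(-2) = 0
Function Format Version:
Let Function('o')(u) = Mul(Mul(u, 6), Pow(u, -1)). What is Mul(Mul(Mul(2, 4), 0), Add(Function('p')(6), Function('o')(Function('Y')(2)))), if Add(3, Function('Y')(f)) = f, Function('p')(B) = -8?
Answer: 0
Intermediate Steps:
Function('Y')(f) = Add(-3, f)
Function('o')(u) = 6 (Function('o')(u) = Mul(Mul(6, u), Pow(u, -1)) = 6)
Mul(Mul(Mul(2, 4), 0), Add(Function('p')(6), Function('o')(Function('Y')(2)))) = Mul(Mul(Mul(2, 4), 0), Add(-8, 6)) = Mul(Mul(8, 0), -2) = Mul(0, -2) = 0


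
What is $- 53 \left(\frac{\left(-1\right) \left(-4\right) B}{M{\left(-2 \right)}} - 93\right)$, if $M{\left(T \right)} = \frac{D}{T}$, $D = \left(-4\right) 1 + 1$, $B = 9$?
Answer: $3657$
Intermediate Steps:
$D = -3$ ($D = -4 + 1 = -3$)
$M{\left(T \right)} = - \frac{3}{T}$
$- 53 \left(\frac{\left(-1\right) \left(-4\right) B}{M{\left(-2 \right)}} - 93\right) = - 53 \left(\frac{\left(-1\right) \left(-4\right) 9}{\left(-3\right) \frac{1}{-2}} - 93\right) = - 53 \left(\frac{4 \cdot 9}{\left(-3\right) \left(- \frac{1}{2}\right)} - 93\right) = - 53 \left(\frac{36}{\frac{3}{2}} - 93\right) = - 53 \left(36 \cdot \frac{2}{3} - 93\right) = - 53 \left(24 - 93\right) = \left(-53\right) \left(-69\right) = 3657$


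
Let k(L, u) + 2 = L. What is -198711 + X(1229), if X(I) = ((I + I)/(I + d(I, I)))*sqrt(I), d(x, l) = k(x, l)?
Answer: -198711 + 1229*sqrt(1229)/1228 ≈ -1.9868e+5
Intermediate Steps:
k(L, u) = -2 + L
d(x, l) = -2 + x
X(I) = 2*I**(3/2)/(-2 + 2*I) (X(I) = ((I + I)/(I + (-2 + I)))*sqrt(I) = ((2*I)/(-2 + 2*I))*sqrt(I) = (2*I/(-2 + 2*I))*sqrt(I) = 2*I**(3/2)/(-2 + 2*I))
-198711 + X(1229) = -198711 + 1229**(3/2)/(-1 + 1229) = -198711 + (1229*sqrt(1229))/1228 = -198711 + (1229*sqrt(1229))*(1/1228) = -198711 + 1229*sqrt(1229)/1228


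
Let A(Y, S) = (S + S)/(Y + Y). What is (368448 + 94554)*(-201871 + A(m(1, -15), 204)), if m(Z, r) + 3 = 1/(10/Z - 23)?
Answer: -467486868873/5 ≈ -9.3497e+10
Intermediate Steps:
m(Z, r) = -3 + 1/(-23 + 10/Z) (m(Z, r) = -3 + 1/(10/Z - 23) = -3 + 1/(-23 + 10/Z))
A(Y, S) = S/Y (A(Y, S) = (2*S)/((2*Y)) = (2*S)*(1/(2*Y)) = S/Y)
(368448 + 94554)*(-201871 + A(m(1, -15), 204)) = (368448 + 94554)*(-201871 + 204/((10*(3 - 7*1)/(-10 + 23*1)))) = 463002*(-201871 + 204/((10*(3 - 7)/(-10 + 23)))) = 463002*(-201871 + 204/((10*(-4)/13))) = 463002*(-201871 + 204/((10*(1/13)*(-4)))) = 463002*(-201871 + 204/(-40/13)) = 463002*(-201871 + 204*(-13/40)) = 463002*(-201871 - 663/10) = 463002*(-2019373/10) = -467486868873/5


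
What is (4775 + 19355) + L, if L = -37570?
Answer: -13440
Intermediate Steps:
(4775 + 19355) + L = (4775 + 19355) - 37570 = 24130 - 37570 = -13440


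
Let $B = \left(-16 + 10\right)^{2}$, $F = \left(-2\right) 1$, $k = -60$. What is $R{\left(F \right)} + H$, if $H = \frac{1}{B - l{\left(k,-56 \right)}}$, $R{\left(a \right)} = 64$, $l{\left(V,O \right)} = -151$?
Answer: $\frac{11969}{187} \approx 64.005$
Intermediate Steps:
$F = -2$
$B = 36$ ($B = \left(-6\right)^{2} = 36$)
$H = \frac{1}{187}$ ($H = \frac{1}{36 - -151} = \frac{1}{36 + 151} = \frac{1}{187} \approx 0.0053476$)
$R{\left(F \right)} + H = 64 + \frac{1}{187} = \frac{11969}{187}$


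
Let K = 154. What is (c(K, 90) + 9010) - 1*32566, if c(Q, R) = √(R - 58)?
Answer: -23556 + 4*√2 ≈ -23550.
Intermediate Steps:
c(Q, R) = √(-58 + R)
(c(K, 90) + 9010) - 1*32566 = (√(-58 + 90) + 9010) - 1*32566 = (√32 + 9010) - 32566 = (4*√2 + 9010) - 32566 = (9010 + 4*√2) - 32566 = -23556 + 4*√2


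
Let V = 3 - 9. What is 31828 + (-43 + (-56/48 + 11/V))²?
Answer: 33944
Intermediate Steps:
V = -6
31828 + (-43 + (-56/48 + 11/V))² = 31828 + (-43 + (-56/48 + 11/(-6)))² = 31828 + (-43 + (-56*1/48 + 11*(-⅙)))² = 31828 + (-43 + (-7/6 - 11/6))² = 31828 + (-43 - 3)² = 31828 + (-46)² = 31828 + 2116 = 33944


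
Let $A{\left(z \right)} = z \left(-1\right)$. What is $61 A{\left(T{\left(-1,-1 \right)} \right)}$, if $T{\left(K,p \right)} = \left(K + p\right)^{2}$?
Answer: $-244$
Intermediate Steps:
$A{\left(z \right)} = - z$
$61 A{\left(T{\left(-1,-1 \right)} \right)} = 61 \left(- \left(-1 - 1\right)^{2}\right) = 61 \left(- \left(-2\right)^{2}\right) = 61 \left(\left(-1\right) 4\right) = 61 \left(-4\right) = -244$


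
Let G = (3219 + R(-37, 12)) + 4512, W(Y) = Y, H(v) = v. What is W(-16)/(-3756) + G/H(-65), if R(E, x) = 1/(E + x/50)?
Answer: -6671134456/56091165 ≈ -118.93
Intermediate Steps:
R(E, x) = 1/(E + x/50) (R(E, x) = 1/(E + x*(1/50)) = 1/(E + x/50))
G = 7104764/919 (G = (3219 + 50/(12 + 50*(-37))) + 4512 = (3219 + 50/(12 - 1850)) + 4512 = (3219 + 50/(-1838)) + 4512 = (3219 + 50*(-1/1838)) + 4512 = (3219 - 25/919) + 4512 = 2958236/919 + 4512 = 7104764/919 ≈ 7731.0)
W(-16)/(-3756) + G/H(-65) = -16/(-3756) + (7104764/919)/(-65) = -16*(-1/3756) + (7104764/919)*(-1/65) = 4/939 - 7104764/59735 = -6671134456/56091165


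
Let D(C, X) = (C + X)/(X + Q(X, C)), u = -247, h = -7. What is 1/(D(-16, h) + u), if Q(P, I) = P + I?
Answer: -30/7387 ≈ -0.0040612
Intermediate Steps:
Q(P, I) = I + P
D(C, X) = (C + X)/(C + 2*X) (D(C, X) = (C + X)/(X + (C + X)) = (C + X)/(C + 2*X))
1/(D(-16, h) + u) = 1/((-16 - 7)/(-16 + 2*(-7)) - 247) = 1/(-23/(-16 - 14) - 247) = 1/(-23/(-30) - 247) = 1/(-1/30*(-23) - 247) = 1/(23/30 - 247) = 1/(-7387/30) = -30/7387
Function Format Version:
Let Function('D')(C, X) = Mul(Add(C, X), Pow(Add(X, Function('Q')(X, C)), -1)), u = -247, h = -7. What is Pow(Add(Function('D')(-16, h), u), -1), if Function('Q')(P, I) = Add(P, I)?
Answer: Rational(-30, 7387) ≈ -0.0040612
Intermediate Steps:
Function('Q')(P, I) = Add(I, P)
Function('D')(C, X) = Mul(Pow(Add(C, Mul(2, X)), -1), Add(C, X)) (Function('D')(C, X) = Mul(Add(C, X), Pow(Add(X, Add(C, X)), -1)) = Mul(Add(C, X), Pow(Add(C, Mul(2, X)), -1)) = Mul(Pow(Add(C, Mul(2, X)), -1), Add(C, X)))
Pow(Add(Function('D')(-16, h), u), -1) = Pow(Add(Mul(Pow(Add(-16, Mul(2, -7)), -1), Add(-16, -7)), -247), -1) = Pow(Add(Mul(Pow(Add(-16, -14), -1), -23), -247), -1) = Pow(Add(Mul(Pow(-30, -1), -23), -247), -1) = Pow(Add(Mul(Rational(-1, 30), -23), -247), -1) = Pow(Add(Rational(23, 30), -247), -1) = Pow(Rational(-7387, 30), -1) = Rational(-30, 7387)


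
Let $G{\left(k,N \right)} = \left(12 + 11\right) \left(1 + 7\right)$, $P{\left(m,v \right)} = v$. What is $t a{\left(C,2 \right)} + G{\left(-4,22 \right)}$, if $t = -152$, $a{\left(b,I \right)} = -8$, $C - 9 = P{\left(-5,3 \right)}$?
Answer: $1400$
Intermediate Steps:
$G{\left(k,N \right)} = 184$ ($G{\left(k,N \right)} = 23 \cdot 8 = 184$)
$C = 12$ ($C = 9 + 3 = 12$)
$t a{\left(C,2 \right)} + G{\left(-4,22 \right)} = \left(-152\right) \left(-8\right) + 184 = 1216 + 184 = 1400$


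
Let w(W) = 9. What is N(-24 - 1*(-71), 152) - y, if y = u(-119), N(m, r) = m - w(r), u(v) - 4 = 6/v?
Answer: 4052/119 ≈ 34.050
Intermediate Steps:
u(v) = 4 + 6/v
N(m, r) = -9 + m (N(m, r) = m - 1*9 = m - 9 = -9 + m)
y = 470/119 (y = 4 + 6/(-119) = 4 + 6*(-1/119) = 4 - 6/119 = 470/119 ≈ 3.9496)
N(-24 - 1*(-71), 152) - y = (-9 + (-24 - 1*(-71))) - 1*470/119 = (-9 + (-24 + 71)) - 470/119 = (-9 + 47) - 470/119 = 38 - 470/119 = 4052/119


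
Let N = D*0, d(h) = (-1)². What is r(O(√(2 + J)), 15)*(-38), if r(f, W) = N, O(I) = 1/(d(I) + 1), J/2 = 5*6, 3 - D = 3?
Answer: 0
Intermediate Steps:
d(h) = 1
D = 0 (D = 3 - 1*3 = 3 - 3 = 0)
J = 60 (J = 2*(5*6) = 2*30 = 60)
N = 0 (N = 0*0 = 0)
O(I) = ½ (O(I) = 1/(1 + 1) = 1/2 = ½)
r(f, W) = 0
r(O(√(2 + J)), 15)*(-38) = 0*(-38) = 0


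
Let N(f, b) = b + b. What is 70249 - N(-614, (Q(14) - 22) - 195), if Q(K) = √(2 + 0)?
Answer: 70683 - 2*√2 ≈ 70680.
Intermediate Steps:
Q(K) = √2
N(f, b) = 2*b
70249 - N(-614, (Q(14) - 22) - 195) = 70249 - 2*((√2 - 22) - 195) = 70249 - 2*((-22 + √2) - 195) = 70249 - 2*(-217 + √2) = 70249 - (-434 + 2*√2) = 70249 + (434 - 2*√2) = 70683 - 2*√2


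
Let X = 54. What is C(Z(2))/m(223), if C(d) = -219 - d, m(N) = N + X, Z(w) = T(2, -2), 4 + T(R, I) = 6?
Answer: -221/277 ≈ -0.79783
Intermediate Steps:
T(R, I) = 2 (T(R, I) = -4 + 6 = 2)
Z(w) = 2
m(N) = 54 + N (m(N) = N + 54 = 54 + N)
C(Z(2))/m(223) = (-219 - 1*2)/(54 + 223) = (-219 - 2)/277 = -221*1/277 = -221/277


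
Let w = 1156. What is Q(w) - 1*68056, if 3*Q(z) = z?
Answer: -203012/3 ≈ -67671.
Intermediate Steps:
Q(z) = z/3
Q(w) - 1*68056 = (⅓)*1156 - 1*68056 = 1156/3 - 68056 = -203012/3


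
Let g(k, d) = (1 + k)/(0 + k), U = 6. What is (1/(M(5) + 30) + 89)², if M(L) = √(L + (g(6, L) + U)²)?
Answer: 7312151474845/922397641 - 32449188*√2029/922397641 ≈ 7925.8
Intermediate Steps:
g(k, d) = (1 + k)/k
M(L) = √(1849/36 + L) (M(L) = √(L + ((1 + 6)/6 + 6)²) = √(L + ((⅙)*7 + 6)²) = √(L + (7/6 + 6)²) = √(L + (43/6)²) = √(L + 1849/36) = √(1849/36 + L))
(1/(M(5) + 30) + 89)² = (1/(√(1849 + 36*5)/6 + 30) + 89)² = (1/(√(1849 + 180)/6 + 30) + 89)² = (1/(√2029/6 + 30) + 89)² = (1/(30 + √2029/6) + 89)² = (89 + 1/(30 + √2029/6))²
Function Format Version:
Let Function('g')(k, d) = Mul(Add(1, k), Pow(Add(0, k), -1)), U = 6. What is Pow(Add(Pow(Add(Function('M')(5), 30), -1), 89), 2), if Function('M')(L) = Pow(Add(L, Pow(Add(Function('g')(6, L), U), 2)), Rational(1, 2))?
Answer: Add(Rational(7312151474845, 922397641), Mul(Rational(-32449188, 922397641), Pow(2029, Rational(1, 2)))) ≈ 7925.8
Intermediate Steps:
Function('g')(k, d) = Mul(Pow(k, -1), Add(1, k)) (Function('g')(k, d) = Mul(Add(1, k), Pow(k, -1)) = Mul(Pow(k, -1), Add(1, k)))
Function('M')(L) = Pow(Add(Rational(1849, 36), L), Rational(1, 2)) (Function('M')(L) = Pow(Add(L, Pow(Add(Mul(Pow(6, -1), Add(1, 6)), 6), 2)), Rational(1, 2)) = Pow(Add(L, Pow(Add(Mul(Rational(1, 6), 7), 6), 2)), Rational(1, 2)) = Pow(Add(L, Pow(Add(Rational(7, 6), 6), 2)), Rational(1, 2)) = Pow(Add(L, Pow(Rational(43, 6), 2)), Rational(1, 2)) = Pow(Add(L, Rational(1849, 36)), Rational(1, 2)) = Pow(Add(Rational(1849, 36), L), Rational(1, 2)))
Pow(Add(Pow(Add(Function('M')(5), 30), -1), 89), 2) = Pow(Add(Pow(Add(Mul(Rational(1, 6), Pow(Add(1849, Mul(36, 5)), Rational(1, 2))), 30), -1), 89), 2) = Pow(Add(Pow(Add(Mul(Rational(1, 6), Pow(Add(1849, 180), Rational(1, 2))), 30), -1), 89), 2) = Pow(Add(Pow(Add(Mul(Rational(1, 6), Pow(2029, Rational(1, 2))), 30), -1), 89), 2) = Pow(Add(Pow(Add(30, Mul(Rational(1, 6), Pow(2029, Rational(1, 2)))), -1), 89), 2) = Pow(Add(89, Pow(Add(30, Mul(Rational(1, 6), Pow(2029, Rational(1, 2)))), -1)), 2)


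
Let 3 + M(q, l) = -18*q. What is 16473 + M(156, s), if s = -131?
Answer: 13662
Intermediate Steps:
M(q, l) = -3 - 18*q
16473 + M(156, s) = 16473 + (-3 - 18*156) = 16473 + (-3 - 2808) = 16473 - 2811 = 13662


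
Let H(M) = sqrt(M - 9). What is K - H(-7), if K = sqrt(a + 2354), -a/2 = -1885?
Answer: -4*I + 2*sqrt(1531) ≈ 78.256 - 4.0*I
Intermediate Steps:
H(M) = sqrt(-9 + M)
a = 3770 (a = -2*(-1885) = 3770)
K = 2*sqrt(1531) (K = sqrt(3770 + 2354) = sqrt(6124) = 2*sqrt(1531) ≈ 78.256)
K - H(-7) = 2*sqrt(1531) - sqrt(-9 - 7) = 2*sqrt(1531) - sqrt(-16) = 2*sqrt(1531) - 4*I = -4*I + 2*sqrt(1531)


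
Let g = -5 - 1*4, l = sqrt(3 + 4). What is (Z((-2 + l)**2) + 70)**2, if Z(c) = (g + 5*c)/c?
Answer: 4208 - 512*sqrt(7) ≈ 2853.4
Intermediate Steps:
l = sqrt(7) ≈ 2.6458
g = -9 (g = -5 - 4 = -9)
Z(c) = (-9 + 5*c)/c
(Z((-2 + l)**2) + 70)**2 = ((5 - 9/(-2 + sqrt(7))**2) + 70)**2 = (75 - 9/(-2 + sqrt(7))**2)**2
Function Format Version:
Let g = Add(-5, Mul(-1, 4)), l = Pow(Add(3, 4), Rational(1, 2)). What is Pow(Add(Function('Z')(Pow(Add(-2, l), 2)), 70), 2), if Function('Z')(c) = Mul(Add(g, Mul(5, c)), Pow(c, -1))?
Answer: Add(4208, Mul(-512, Pow(7, Rational(1, 2)))) ≈ 2853.4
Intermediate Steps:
l = Pow(7, Rational(1, 2)) ≈ 2.6458
g = -9 (g = Add(-5, -4) = -9)
Function('Z')(c) = Mul(Pow(c, -1), Add(-9, Mul(5, c))) (Function('Z')(c) = Mul(Add(-9, Mul(5, c)), Pow(c, -1)) = Mul(Pow(c, -1), Add(-9, Mul(5, c))))
Pow(Add(Function('Z')(Pow(Add(-2, l), 2)), 70), 2) = Pow(Add(Add(5, Mul(-9, Pow(Pow(Add(-2, Pow(7, Rational(1, 2))), 2), -1))), 70), 2) = Pow(Add(Add(5, Mul(-9, Pow(Add(-2, Pow(7, Rational(1, 2))), -2))), 70), 2) = Pow(Add(75, Mul(-9, Pow(Add(-2, Pow(7, Rational(1, 2))), -2))), 2)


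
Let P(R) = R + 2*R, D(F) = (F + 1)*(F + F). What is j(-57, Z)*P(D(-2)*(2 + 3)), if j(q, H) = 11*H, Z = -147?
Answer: -97020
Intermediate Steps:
D(F) = 2*F*(1 + F) (D(F) = (1 + F)*(2*F) = 2*F*(1 + F))
P(R) = 3*R
j(-57, Z)*P(D(-2)*(2 + 3)) = (11*(-147))*(3*((2*(-2)*(1 - 2))*(2 + 3))) = -4851*(2*(-2)*(-1))*5 = -4851*4*5 = -4851*20 = -1617*60 = -97020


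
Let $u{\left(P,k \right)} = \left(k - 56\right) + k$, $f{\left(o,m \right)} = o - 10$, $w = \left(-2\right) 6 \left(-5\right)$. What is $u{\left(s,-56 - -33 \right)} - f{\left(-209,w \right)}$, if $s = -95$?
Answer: $117$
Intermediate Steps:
$w = 60$ ($w = \left(-12\right) \left(-5\right) = 60$)
$f{\left(o,m \right)} = -10 + o$
$u{\left(P,k \right)} = -56 + 2 k$ ($u{\left(P,k \right)} = \left(-56 + k\right) + k = -56 + 2 k$)
$u{\left(s,-56 - -33 \right)} - f{\left(-209,w \right)} = \left(-56 + 2 \left(-56 - -33\right)\right) - \left(-10 - 209\right) = \left(-56 + 2 \left(-56 + 33\right)\right) - -219 = \left(-56 + 2 \left(-23\right)\right) + 219 = \left(-56 - 46\right) + 219 = -102 + 219 = 117$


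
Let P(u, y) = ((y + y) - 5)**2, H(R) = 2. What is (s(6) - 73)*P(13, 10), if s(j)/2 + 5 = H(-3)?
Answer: -17775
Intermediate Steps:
P(u, y) = (-5 + 2*y)**2 (P(u, y) = (2*y - 5)**2 = (-5 + 2*y)**2)
s(j) = -6 (s(j) = -10 + 2*2 = -10 + 4 = -6)
(s(6) - 73)*P(13, 10) = (-6 - 73)*(-5 + 2*10)**2 = -79*(-5 + 20)**2 = -79*15**2 = -79*225 = -17775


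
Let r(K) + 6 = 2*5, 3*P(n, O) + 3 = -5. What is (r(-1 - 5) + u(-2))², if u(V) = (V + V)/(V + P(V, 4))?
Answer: 1156/49 ≈ 23.592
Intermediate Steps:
P(n, O) = -8/3 (P(n, O) = -1 + (⅓)*(-5) = -1 - 5/3 = -8/3)
r(K) = 4 (r(K) = -6 + 2*5 = -6 + 10 = 4)
u(V) = 2*V/(-8/3 + V) (u(V) = (V + V)/(V - 8/3) = (2*V)/(-8/3 + V) = 2*V/(-8/3 + V))
(r(-1 - 5) + u(-2))² = (4 + 6*(-2)/(-8 + 3*(-2)))² = (4 + 6*(-2)/(-8 - 6))² = (4 + 6*(-2)/(-14))² = (4 + 6*(-2)*(-1/14))² = (4 + 6/7)² = (34/7)² = 1156/49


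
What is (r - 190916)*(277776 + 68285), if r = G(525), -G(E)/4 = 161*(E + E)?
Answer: -300075030076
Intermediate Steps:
G(E) = -1288*E (G(E) = -644*(E + E) = -644*2*E = -1288*E)
r = -676200 (r = -1288*525 = -676200)
(r - 190916)*(277776 + 68285) = (-676200 - 190916)*(277776 + 68285) = -867116*346061 = -300075030076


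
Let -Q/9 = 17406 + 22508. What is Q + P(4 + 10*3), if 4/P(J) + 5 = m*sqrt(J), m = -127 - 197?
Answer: -1282134710914/3569159 - 1296*sqrt(34)/3569159 ≈ -3.5923e+5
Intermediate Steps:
Q = -359226 (Q = -9*(17406 + 22508) = -9*39914 = -359226)
m = -324
P(J) = 4/(-5 - 324*sqrt(J))
Q + P(4 + 10*3) = -359226 - 4/(5 + 324*sqrt(4 + 10*3)) = -359226 - 4/(5 + 324*sqrt(4 + 30)) = -359226 - 4/(5 + 324*sqrt(34))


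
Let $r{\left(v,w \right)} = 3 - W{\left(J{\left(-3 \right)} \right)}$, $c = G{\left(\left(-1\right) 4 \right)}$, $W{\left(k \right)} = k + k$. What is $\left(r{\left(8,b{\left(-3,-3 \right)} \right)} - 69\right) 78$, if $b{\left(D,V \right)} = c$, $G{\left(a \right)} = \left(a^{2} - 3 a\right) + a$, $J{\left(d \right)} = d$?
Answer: $-4680$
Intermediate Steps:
$W{\left(k \right)} = 2 k$
$G{\left(a \right)} = a^{2} - 2 a$
$c = 24$ ($c = \left(-1\right) 4 \left(-2 - 4\right) = - 4 \left(-2 - 4\right) = \left(-4\right) \left(-6\right) = 24$)
$b{\left(D,V \right)} = 24$
$r{\left(v,w \right)} = 9$ ($r{\left(v,w \right)} = 3 - 2 \left(-3\right) = 3 - -6 = 3 + 6 = 9$)
$\left(r{\left(8,b{\left(-3,-3 \right)} \right)} - 69\right) 78 = \left(9 - 69\right) 78 = \left(-60\right) 78 = -4680$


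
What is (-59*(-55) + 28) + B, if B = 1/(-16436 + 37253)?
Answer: 68134042/20817 ≈ 3273.0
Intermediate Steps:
B = 1/20817 ≈ 4.8038e-5
(-59*(-55) + 28) + B = (-59*(-55) + 28) + 1/20817 = (3245 + 28) + 1/20817 = 3273 + 1/20817 = 68134042/20817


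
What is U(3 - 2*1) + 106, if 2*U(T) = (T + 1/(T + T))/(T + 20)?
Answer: 2969/28 ≈ 106.04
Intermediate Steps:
U(T) = (T + 1/(2*T))/(2*(20 + T)) (U(T) = ((T + 1/(T + T))/(T + 20))/2 = ((T + 1/(2*T))/(20 + T))/2 = (T + 1/(2*T))/(2*(20 + T)))
U(3 - 2*1) + 106 = (1 + 2*(3 - 2*1)²)/(4*(3 - 2*1)*(20 + (3 - 2*1))) + 106 = (1 + 2*(3 - 2)²)/(4*(3 - 2)*(20 + (3 - 2))) + 106 = (¼)*(1 + 2*1²)/(1*(20 + 1)) + 106 = (¼)*1*(1 + 2*1)/21 + 106 = (¼)*1*(1/21)*(1 + 2) + 106 = (¼)*1*(1/21)*3 + 106 = 1/28 + 106 = 2969/28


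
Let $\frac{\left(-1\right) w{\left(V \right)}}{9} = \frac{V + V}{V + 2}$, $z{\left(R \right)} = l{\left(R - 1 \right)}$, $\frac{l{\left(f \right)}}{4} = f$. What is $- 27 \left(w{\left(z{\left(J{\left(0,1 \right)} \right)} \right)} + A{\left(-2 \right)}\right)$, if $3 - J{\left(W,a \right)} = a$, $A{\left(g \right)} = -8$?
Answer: $540$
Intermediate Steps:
$l{\left(f \right)} = 4 f$
$J{\left(W,a \right)} = 3 - a$
$z{\left(R \right)} = -4 + 4 R$ ($z{\left(R \right)} = 4 \left(R - 1\right) = 4 \left(-1 + R\right) = -4 + 4 R$)
$w{\left(V \right)} = - \frac{18 V}{2 + V}$ ($w{\left(V \right)} = - 9 \frac{V + V}{V + 2} = - 9 \frac{2 V}{2 + V} = - \frac{18 V}{2 + V}$)
$- 27 \left(w{\left(z{\left(J{\left(0,1 \right)} \right)} \right)} + A{\left(-2 \right)}\right) = - 27 \left(- \frac{18 \left(-4 + 4 \left(3 - 1\right)\right)}{2 - \left(4 - 4 \left(3 - 1\right)\right)} - 8\right) = - 27 \left(- \frac{18 \left(-4 + 4 \cdot 2\right)}{2 + \left(-4 + 4 \cdot 2\right)} - 8\right) = - 27 \left(- \frac{18 \left(-4 + 8\right)}{2 + \left(-4 + 8\right)} - 8\right) = - 27 \left(\left(-18\right) 4 \frac{1}{2 + 4} - 8\right) = - 27 \left(\left(-18\right) 4 \cdot \frac{1}{6} - 8\right) = - 27 \left(-12 - 8\right) = \left(-27\right) \left(-20\right) = 540$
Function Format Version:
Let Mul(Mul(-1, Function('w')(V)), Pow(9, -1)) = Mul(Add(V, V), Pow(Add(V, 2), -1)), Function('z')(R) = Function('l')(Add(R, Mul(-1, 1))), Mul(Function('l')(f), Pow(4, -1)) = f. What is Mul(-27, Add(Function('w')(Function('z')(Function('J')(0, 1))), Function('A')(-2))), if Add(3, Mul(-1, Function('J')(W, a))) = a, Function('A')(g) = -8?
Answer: 540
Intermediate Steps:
Function('l')(f) = Mul(4, f)
Function('J')(W, a) = Add(3, Mul(-1, a))
Function('z')(R) = Add(-4, Mul(4, R)) (Function('z')(R) = Mul(4, Add(R, Mul(-1, 1))) = Mul(4, Add(R, -1)) = Mul(4, Add(-1, R)) = Add(-4, Mul(4, R)))
Function('w')(V) = Mul(-18, V, Pow(Add(2, V), -1)) (Function('w')(V) = Mul(-9, Mul(Add(V, V), Pow(Add(V, 2), -1))) = Mul(-9, Mul(Mul(2, V), Pow(Add(2, V), -1))) = Mul(-9, Mul(2, V, Pow(Add(2, V), -1))) = Mul(-18, V, Pow(Add(2, V), -1)))
Mul(-27, Add(Function('w')(Function('z')(Function('J')(0, 1))), Function('A')(-2))) = Mul(-27, Add(Mul(-18, Add(-4, Mul(4, Add(3, Mul(-1, 1)))), Pow(Add(2, Add(-4, Mul(4, Add(3, Mul(-1, 1))))), -1)), -8)) = Mul(-27, Add(Mul(-18, Add(-4, Mul(4, Add(3, -1))), Pow(Add(2, Add(-4, Mul(4, Add(3, -1)))), -1)), -8)) = Mul(-27, Add(Mul(-18, Add(-4, Mul(4, 2)), Pow(Add(2, Add(-4, Mul(4, 2))), -1)), -8)) = Mul(-27, Add(Mul(-18, Add(-4, 8), Pow(Add(2, Add(-4, 8)), -1)), -8)) = Mul(-27, Add(Mul(-18, 4, Pow(Add(2, 4), -1)), -8)) = Mul(-27, Add(Mul(-18, 4, Pow(6, -1)), -8)) = Mul(-27, Add(Mul(-18, 4, Rational(1, 6)), -8)) = Mul(-27, Add(-12, -8)) = Mul(-27, -20) = 540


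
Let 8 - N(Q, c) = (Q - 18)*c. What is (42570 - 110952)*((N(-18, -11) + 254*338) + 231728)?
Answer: -21690223344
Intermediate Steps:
N(Q, c) = 8 - c*(-18 + Q) (N(Q, c) = 8 - (Q - 18)*c = 8 - (-18 + Q)*c = 8 - c*(-18 + Q))
(42570 - 110952)*((N(-18, -11) + 254*338) + 231728) = (42570 - 110952)*(((8 + 18*(-11) - 1*(-18)*(-11)) + 254*338) + 231728) = -68382*(((8 - 198 - 198) + 85852) + 231728) = -68382*((-388 + 85852) + 231728) = -68382*(85464 + 231728) = -68382*317192 = -21690223344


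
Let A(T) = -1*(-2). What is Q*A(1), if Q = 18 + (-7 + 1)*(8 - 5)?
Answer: 0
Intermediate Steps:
A(T) = 2
Q = 0 (Q = 18 - 6*3 = 18 - 18 = 0)
Q*A(1) = 0*2 = 0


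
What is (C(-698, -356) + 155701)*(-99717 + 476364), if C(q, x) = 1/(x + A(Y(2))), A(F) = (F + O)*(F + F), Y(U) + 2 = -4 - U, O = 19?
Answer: 31198774962357/532 ≈ 5.8644e+10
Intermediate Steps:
Y(U) = -6 - U (Y(U) = -2 + (-4 - U) = -6 - U)
A(F) = 2*F*(19 + F) (A(F) = (F + 19)*(F + F) = (19 + F)*(2*F) = 2*F*(19 + F))
C(q, x) = 1/(-176 + x) (C(q, x) = 1/(x + 2*(-6 - 1*2)*(19 + (-6 - 1*2))) = 1/(x + 2*(-6 - 2)*(19 + (-6 - 2))) = 1/(x + 2*(-8)*(19 - 8)) = 1/(x + 2*(-8)*11) = 1/(x - 176) = 1/(-176 + x))
(C(-698, -356) + 155701)*(-99717 + 476364) = (1/(-176 - 356) + 155701)*(-99717 + 476364) = (1/(-532) + 155701)*376647 = (-1/532 + 155701)*376647 = (82832931/532)*376647 = 31198774962357/532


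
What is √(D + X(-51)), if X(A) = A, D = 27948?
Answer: √27897 ≈ 167.02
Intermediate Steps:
√(D + X(-51)) = √(27948 - 51) = √27897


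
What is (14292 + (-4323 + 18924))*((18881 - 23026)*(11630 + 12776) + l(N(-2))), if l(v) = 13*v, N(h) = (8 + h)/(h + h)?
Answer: -5845798732647/2 ≈ -2.9229e+12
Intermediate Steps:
N(h) = (8 + h)/(2*h) (N(h) = (8 + h)/((2*h)) = (8 + h)*(1/(2*h)) = (8 + h)/(2*h))
(14292 + (-4323 + 18924))*((18881 - 23026)*(11630 + 12776) + l(N(-2))) = (14292 + (-4323 + 18924))*((18881 - 23026)*(11630 + 12776) + 13*((1/2)*(8 - 2)/(-2))) = (14292 + 14601)*(-4145*24406 + 13*((1/2)*(-1/2)*6)) = 28893*(-101162870 + 13*(-3/2)) = 28893*(-101162870 - 39/2) = 28893*(-202325779/2) = -5845798732647/2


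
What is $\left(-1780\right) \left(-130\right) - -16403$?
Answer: $247803$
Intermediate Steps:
$\left(-1780\right) \left(-130\right) - -16403 = 231400 + 16403 = 247803$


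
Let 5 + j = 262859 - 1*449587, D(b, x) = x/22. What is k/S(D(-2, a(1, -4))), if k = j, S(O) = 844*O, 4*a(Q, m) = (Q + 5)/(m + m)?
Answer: 16432504/633 ≈ 25960.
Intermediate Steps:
a(Q, m) = (5 + Q)/(8*m) (a(Q, m) = ((Q + 5)/(m + m))/4 = ((5 + Q)/((2*m)))/4 = ((5 + Q)*(1/(2*m)))/4 = ((5 + Q)/(2*m))/4 = (5 + Q)/(8*m))
D(b, x) = x/22 (D(b, x) = x*(1/22) = x/22)
j = -186733 (j = -5 + (262859 - 1*449587) = -5 + (262859 - 449587) = -5 - 186728 = -186733)
k = -186733
k/S(D(-2, a(1, -4))) = -186733*(-176/(211*(5 + 1))) = -186733/(844*(((⅛)*(-¼)*6)/22)) = -186733/(844*((1/22)*(-3/16))) = -186733/(844*(-3/352)) = -186733/(-633/88) = -186733*(-88/633) = 16432504/633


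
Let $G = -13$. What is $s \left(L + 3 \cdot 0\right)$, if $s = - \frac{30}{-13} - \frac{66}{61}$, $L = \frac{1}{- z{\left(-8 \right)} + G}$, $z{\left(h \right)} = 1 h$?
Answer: $- \frac{972}{3965} \approx -0.24515$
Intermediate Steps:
$z{\left(h \right)} = h$
$L = - \frac{1}{5}$ ($L = \frac{1}{\left(-1\right) \left(-8\right) - 13} = \frac{1}{8 - 13} = \frac{1}{-5} = - \frac{1}{5} \approx -0.2$)
$s = \frac{972}{793}$ ($s = \left(-30\right) \left(- \frac{1}{13}\right) - \frac{66}{61} = \frac{30}{13} - \frac{66}{61} = \frac{972}{793} \approx 1.2257$)
$s \left(L + 3 \cdot 0\right) = \frac{972 \left(- \frac{1}{5} + 3 \cdot 0\right)}{793} = \frac{972 \left(- \frac{1}{5} + 0\right)}{793} = \frac{972}{793} \left(- \frac{1}{5}\right) = - \frac{972}{3965}$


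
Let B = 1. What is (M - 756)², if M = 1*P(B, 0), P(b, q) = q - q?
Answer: 571536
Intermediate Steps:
P(b, q) = 0
M = 0 (M = 1*0 = 0)
(M - 756)² = (0 - 756)² = (-756)² = 571536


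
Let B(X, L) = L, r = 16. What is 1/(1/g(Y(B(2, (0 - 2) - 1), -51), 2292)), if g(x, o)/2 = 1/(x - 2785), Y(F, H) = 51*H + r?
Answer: -1/2685 ≈ -0.00037244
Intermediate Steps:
Y(F, H) = 16 + 51*H (Y(F, H) = 51*H + 16 = 16 + 51*H)
g(x, o) = 2/(-2785 + x) (g(x, o) = 2/(x - 2785) = 2/(-2785 + x))
1/(1/g(Y(B(2, (0 - 2) - 1), -51), 2292)) = 1/(1/(2/(-2785 + (16 + 51*(-51))))) = 1/(1/(2/(-2785 + (16 - 2601)))) = 1/(1/(2/(-2785 - 2585))) = 1/(1/(2/(-5370))) = 1/(1/(2*(-1/5370))) = 1/(1/(-1/2685)) = 1/(-2685) = -1/2685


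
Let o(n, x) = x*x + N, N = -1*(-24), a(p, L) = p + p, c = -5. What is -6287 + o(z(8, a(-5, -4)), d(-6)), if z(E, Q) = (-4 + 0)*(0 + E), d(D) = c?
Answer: -6238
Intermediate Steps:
d(D) = -5
a(p, L) = 2*p
N = 24
z(E, Q) = -4*E
o(n, x) = 24 + x² (o(n, x) = x*x + 24 = x² + 24 = 24 + x²)
-6287 + o(z(8, a(-5, -4)), d(-6)) = -6287 + (24 + (-5)²) = -6287 + (24 + 25) = -6287 + 49 = -6238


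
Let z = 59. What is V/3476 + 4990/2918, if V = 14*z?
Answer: 4938877/2535742 ≈ 1.9477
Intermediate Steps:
V = 826 (V = 14*59 = 826)
V/3476 + 4990/2918 = 826/3476 + 4990/2918 = 826*(1/3476) + 4990*(1/2918) = 413/1738 + 2495/1459 = 4938877/2535742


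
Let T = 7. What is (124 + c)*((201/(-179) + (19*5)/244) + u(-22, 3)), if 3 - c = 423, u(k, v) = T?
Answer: -20253282/10919 ≈ -1854.9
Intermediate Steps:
u(k, v) = 7
c = -420 (c = 3 - 1*423 = 3 - 423 = -420)
(124 + c)*((201/(-179) + (19*5)/244) + u(-22, 3)) = (124 - 420)*((201/(-179) + (19*5)/244) + 7) = -296*((201*(-1/179) + 95*(1/244)) + 7) = -296*((-201/179 + 95/244) + 7) = -296*(-32039/43676 + 7) = -296*273693/43676 = -20253282/10919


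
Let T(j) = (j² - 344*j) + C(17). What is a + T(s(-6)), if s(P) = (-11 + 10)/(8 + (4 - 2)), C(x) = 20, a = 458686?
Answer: 45874041/100 ≈ 4.5874e+5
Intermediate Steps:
s(P) = -⅒ (s(P) = -1/(8 + 2) = -1/10 = -1*⅒ = -⅒)
T(j) = 20 + j² - 344*j (T(j) = (j² - 344*j) + 20 = 20 + j² - 344*j)
a + T(s(-6)) = 458686 + (20 + (-⅒)² - 344*(-⅒)) = 458686 + (20 + 1/100 + 172/5) = 458686 + 5441/100 = 45874041/100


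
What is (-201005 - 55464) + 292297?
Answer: 35828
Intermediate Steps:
(-201005 - 55464) + 292297 = -256469 + 292297 = 35828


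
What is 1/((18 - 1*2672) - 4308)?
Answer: -1/6962 ≈ -0.00014364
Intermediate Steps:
1/((18 - 1*2672) - 4308) = 1/((18 - 2672) - 4308) = 1/(-2654 - 4308) = 1/(-6962) = -1/6962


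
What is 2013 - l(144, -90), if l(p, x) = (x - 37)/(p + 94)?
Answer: 479221/238 ≈ 2013.5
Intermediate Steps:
l(p, x) = (-37 + x)/(94 + p)
2013 - l(144, -90) = 2013 - (-37 - 90)/(94 + 144) = 2013 - (-127)/238 = 2013 - 1*(-127/238) = 2013 + 127/238 = 479221/238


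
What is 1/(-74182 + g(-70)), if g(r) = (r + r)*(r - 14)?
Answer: -1/62422 ≈ -1.6020e-5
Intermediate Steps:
g(r) = 2*r*(-14 + r) (g(r) = (2*r)*(-14 + r) = 2*r*(-14 + r))
1/(-74182 + g(-70)) = 1/(-74182 + 2*(-70)*(-14 - 70)) = 1/(-74182 + 2*(-70)*(-84)) = 1/(-74182 + 11760) = 1/(-62422) = -1/62422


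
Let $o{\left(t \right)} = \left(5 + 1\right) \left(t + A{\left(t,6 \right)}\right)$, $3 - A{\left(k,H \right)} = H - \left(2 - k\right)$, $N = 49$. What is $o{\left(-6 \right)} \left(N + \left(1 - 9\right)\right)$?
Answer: $-246$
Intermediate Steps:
$A{\left(k,H \right)} = 5 - H - k$ ($A{\left(k,H \right)} = 3 - \left(H - \left(2 - k\right)\right) = 3 - \left(H + \left(-2 + k\right)\right) = 3 - \left(-2 + H + k\right) = 5 - H - k$)
$o{\left(t \right)} = -6$ ($o{\left(t \right)} = \left(5 + 1\right) \left(t - \left(1 + t\right)\right) = 6 \left(t - \left(1 + t\right)\right) = 6 \left(-1\right) = -6$)
$o{\left(-6 \right)} \left(N + \left(1 - 9\right)\right) = - 6 \left(49 + \left(1 - 9\right)\right) = - 6 \left(49 - 8\right) = \left(-6\right) 41 = -246$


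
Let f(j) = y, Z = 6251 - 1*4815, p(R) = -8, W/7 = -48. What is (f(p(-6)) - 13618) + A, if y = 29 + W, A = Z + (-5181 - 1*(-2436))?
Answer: -15234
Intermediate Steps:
W = -336 (W = 7*(-48) = -336)
Z = 1436 (Z = 6251 - 4815 = 1436)
A = -1309 (A = 1436 + (-5181 - 1*(-2436)) = 1436 + (-5181 + 2436) = 1436 - 2745 = -1309)
y = -307 (y = 29 - 336 = -307)
f(j) = -307
(f(p(-6)) - 13618) + A = (-307 - 13618) - 1309 = -13925 - 1309 = -15234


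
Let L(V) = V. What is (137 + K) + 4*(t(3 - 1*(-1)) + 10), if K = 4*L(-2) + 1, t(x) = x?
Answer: 186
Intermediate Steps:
K = -7 (K = 4*(-2) + 1 = -8 + 1 = -7)
(137 + K) + 4*(t(3 - 1*(-1)) + 10) = (137 - 7) + 4*((3 - 1*(-1)) + 10) = 130 + 4*((3 + 1) + 10) = 130 + 4*(4 + 10) = 130 + 4*14 = 130 + 56 = 186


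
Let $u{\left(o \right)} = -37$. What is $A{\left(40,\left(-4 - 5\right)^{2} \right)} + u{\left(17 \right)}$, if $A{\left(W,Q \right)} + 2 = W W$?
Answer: $1561$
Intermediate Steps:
$A{\left(W,Q \right)} = -2 + W^{2}$ ($A{\left(W,Q \right)} = -2 + W W = -2 + W^{2}$)
$A{\left(40,\left(-4 - 5\right)^{2} \right)} + u{\left(17 \right)} = \left(-2 + 40^{2}\right) - 37 = \left(-2 + 1600\right) - 37 = 1598 - 37 = 1561$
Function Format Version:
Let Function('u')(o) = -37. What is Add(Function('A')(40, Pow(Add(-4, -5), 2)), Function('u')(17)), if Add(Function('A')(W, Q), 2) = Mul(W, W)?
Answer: 1561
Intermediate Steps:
Function('A')(W, Q) = Add(-2, Pow(W, 2)) (Function('A')(W, Q) = Add(-2, Mul(W, W)) = Add(-2, Pow(W, 2)))
Add(Function('A')(40, Pow(Add(-4, -5), 2)), Function('u')(17)) = Add(Add(-2, Pow(40, 2)), -37) = Add(Add(-2, 1600), -37) = Add(1598, -37) = 1561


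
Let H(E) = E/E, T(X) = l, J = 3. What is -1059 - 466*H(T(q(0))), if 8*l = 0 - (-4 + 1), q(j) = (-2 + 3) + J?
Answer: -1525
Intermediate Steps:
q(j) = 4 (q(j) = (-2 + 3) + 3 = 1 + 3 = 4)
l = 3/8 (l = (0 - (-4 + 1))/8 = (0 - 1*(-3))/8 = (0 + 3)/8 = (⅛)*3 = 3/8 ≈ 0.37500)
T(X) = 3/8
H(E) = 1
-1059 - 466*H(T(q(0))) = -1059 - 466*1 = -1059 - 466 = -1525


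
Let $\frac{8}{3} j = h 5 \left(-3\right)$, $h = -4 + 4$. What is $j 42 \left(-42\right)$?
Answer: $0$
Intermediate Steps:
$h = 0$
$j = 0$ ($j = \frac{3 \cdot 0 \cdot 5 \left(-3\right)}{8} = \frac{3 \cdot 0 \left(-3\right)}{8} = \frac{3}{8} \cdot 0 = 0$)
$j 42 \left(-42\right) = 0 \cdot 42 \left(-42\right) = 0 \left(-42\right) = 0$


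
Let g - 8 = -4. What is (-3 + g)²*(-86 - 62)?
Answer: -148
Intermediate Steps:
g = 4 (g = 8 - 4 = 4)
(-3 + g)²*(-86 - 62) = (-3 + 4)²*(-86 - 62) = 1²*(-148) = 1*(-148) = -148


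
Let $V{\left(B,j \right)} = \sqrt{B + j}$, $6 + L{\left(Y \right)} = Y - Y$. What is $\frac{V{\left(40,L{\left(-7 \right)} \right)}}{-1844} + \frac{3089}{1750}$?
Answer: $\frac{3089}{1750} - \frac{\sqrt{34}}{1844} \approx 1.762$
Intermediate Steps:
$L{\left(Y \right)} = -6$ ($L{\left(Y \right)} = -6 + \left(Y - Y\right) = -6 + 0 = -6$)
$\frac{V{\left(40,L{\left(-7 \right)} \right)}}{-1844} + \frac{3089}{1750} = \frac{\sqrt{40 - 6}}{-1844} + \frac{3089}{1750} = \sqrt{34} \left(- \frac{1}{1844}\right) + 3089 \cdot \frac{1}{1750} = - \frac{\sqrt{34}}{1844} + \frac{3089}{1750} = \frac{3089}{1750} - \frac{\sqrt{34}}{1844}$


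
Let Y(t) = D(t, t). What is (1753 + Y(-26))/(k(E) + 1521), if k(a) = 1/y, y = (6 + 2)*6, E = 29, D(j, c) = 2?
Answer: 84240/73009 ≈ 1.1538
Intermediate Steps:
Y(t) = 2
y = 48 (y = 8*6 = 48)
k(a) = 1/48
(1753 + Y(-26))/(k(E) + 1521) = (1753 + 2)/(1/48 + 1521) = 1755/(73009/48) = 1755*(48/73009) = 84240/73009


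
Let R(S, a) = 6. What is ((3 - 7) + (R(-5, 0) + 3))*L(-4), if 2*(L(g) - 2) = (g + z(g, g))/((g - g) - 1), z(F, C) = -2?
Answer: 25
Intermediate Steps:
L(g) = 3 - g/2 (L(g) = 2 + ((g - 2)/((g - g) - 1))/2 = 2 + ((-2 + g)/(0 - 1))/2 = 2 + ((-2 + g)/(-1))/2 = 2 + ((-2 + g)*(-1))/2 = 2 + (2 - g)/2 = 2 + (1 - g/2) = 3 - g/2)
((3 - 7) + (R(-5, 0) + 3))*L(-4) = ((3 - 7) + (6 + 3))*(3 - ½*(-4)) = (-4 + 9)*(3 + 2) = 5*5 = 25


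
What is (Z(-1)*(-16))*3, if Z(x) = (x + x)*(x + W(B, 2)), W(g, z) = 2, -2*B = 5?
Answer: 96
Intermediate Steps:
B = -5/2 (B = -1/2*5 = -5/2 ≈ -2.5000)
Z(x) = 2*x*(2 + x) (Z(x) = (x + x)*(x + 2) = (2*x)*(2 + x) = 2*x*(2 + x))
(Z(-1)*(-16))*3 = ((2*(-1)*(2 - 1))*(-16))*3 = ((2*(-1)*1)*(-16))*3 = -2*(-16)*3 = 32*3 = 96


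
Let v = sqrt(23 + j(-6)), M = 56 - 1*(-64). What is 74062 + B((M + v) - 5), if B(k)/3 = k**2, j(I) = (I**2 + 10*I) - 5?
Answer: 113719 + 690*I*sqrt(6) ≈ 1.1372e+5 + 1690.1*I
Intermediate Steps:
j(I) = -5 + I**2 + 10*I
M = 120 (M = 56 + 64 = 120)
v = I*sqrt(6) (v = sqrt(23 + (-5 + (-6)**2 + 10*(-6))) = sqrt(23 + (-5 + 36 - 60)) = sqrt(23 - 29) = sqrt(-6) = I*sqrt(6) ≈ 2.4495*I)
B(k) = 3*k**2
74062 + B((M + v) - 5) = 74062 + 3*((120 + I*sqrt(6)) - 5)**2 = 74062 + 3*(115 + I*sqrt(6))**2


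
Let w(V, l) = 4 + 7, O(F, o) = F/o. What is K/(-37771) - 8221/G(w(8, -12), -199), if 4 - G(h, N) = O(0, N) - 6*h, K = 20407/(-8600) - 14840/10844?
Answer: -723953602895221/6164310296200 ≈ -117.44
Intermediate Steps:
K = -87229377/23314600 (K = 20407*(-1/8600) - 14840*1/10844 = -20407/8600 - 3710/2711 = -87229377/23314600 ≈ -3.7414)
w(V, l) = 11
G(h, N) = 4 + 6*h (G(h, N) = 4 - (0/N - 6*h) = 4 - (0 - 6*h) = 4 - (-6)*h = 4 + 6*h)
K/(-37771) - 8221/G(w(8, -12), -199) = -87229377/23314600/(-37771) - 8221/(4 + 6*11) = -87229377/23314600*(-1/37771) - 8221/(4 + 66) = 87229377/880615756600 - 8221/70 = -723953602895221/6164310296200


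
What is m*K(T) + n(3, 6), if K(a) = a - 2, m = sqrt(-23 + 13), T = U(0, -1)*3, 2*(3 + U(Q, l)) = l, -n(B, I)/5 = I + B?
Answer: -45 - 25*I*sqrt(10)/2 ≈ -45.0 - 39.528*I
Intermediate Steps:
n(B, I) = -5*B - 5*I (n(B, I) = -5*(I + B) = -5*(B + I) = -5*B - 5*I)
U(Q, l) = -3 + l/2
T = -21/2 (T = (-3 + (1/2)*(-1))*3 = (-3 - 1/2)*3 = -7/2*3 = -21/2 ≈ -10.500)
m = I*sqrt(10) (m = sqrt(-10) = I*sqrt(10) ≈ 3.1623*I)
K(a) = -2 + a
m*K(T) + n(3, 6) = (I*sqrt(10))*(-2 - 21/2) + (-5*3 - 5*6) = (I*sqrt(10))*(-25/2) + (-15 - 30) = -25*I*sqrt(10)/2 - 45 = -45 - 25*I*sqrt(10)/2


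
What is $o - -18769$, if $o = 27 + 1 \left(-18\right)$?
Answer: $18778$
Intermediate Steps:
$o = 9$ ($o = 27 - 18 = 9$)
$o - -18769 = 9 - -18769 = 9 + 18769 = 18778$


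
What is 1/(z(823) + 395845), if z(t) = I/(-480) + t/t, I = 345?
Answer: 32/12667049 ≈ 2.5262e-6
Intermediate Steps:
z(t) = 9/32 (z(t) = 345/(-480) + t/t = 345*(-1/480) + 1 = -23/32 + 1 = 9/32)
1/(z(823) + 395845) = 1/(9/32 + 395845) = 1/(12667049/32) = 32/12667049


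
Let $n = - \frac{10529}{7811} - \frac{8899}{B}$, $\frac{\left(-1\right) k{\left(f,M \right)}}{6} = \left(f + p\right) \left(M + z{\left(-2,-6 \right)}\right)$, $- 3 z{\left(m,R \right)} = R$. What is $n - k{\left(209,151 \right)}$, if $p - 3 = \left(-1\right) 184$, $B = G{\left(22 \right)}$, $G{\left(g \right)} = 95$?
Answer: $\frac{19003014336}{742045} \approx 25609.0$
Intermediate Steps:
$z{\left(m,R \right)} = - \frac{R}{3}$
$B = 95$
$p = -181$ ($p = 3 - 184 = -181$)
$k{\left(f,M \right)} = - 6 \left(-181 + f\right) \left(2 + M\right)$ ($k{\left(f,M \right)} = - 6 \left(f - 181\right) \left(M - -2\right) = - 6 \left(-181 + f\right) \left(M + 2\right) = - 6 \left(-181 + f\right) \left(2 + M\right)$)
$n = - \frac{70510344}{742045}$ ($n = - \frac{10529}{7811} - \frac{8899}{95} = - \frac{70510344}{742045} \approx -95.022$)
$n - k{\left(209,151 \right)} = - \frac{70510344}{742045} - \left(2172 - 2508 + 1086 \cdot 151 - 906 \cdot 209\right) = - \frac{70510344}{742045} - \left(2172 - 2508 + 163986 - 189354\right) = - \frac{70510344}{742045} - -25704 = - \frac{70510344}{742045} + 25704 = \frac{19003014336}{742045}$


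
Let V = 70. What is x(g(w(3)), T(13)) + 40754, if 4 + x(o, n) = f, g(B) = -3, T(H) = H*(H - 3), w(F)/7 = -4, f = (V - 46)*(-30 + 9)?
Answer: 40246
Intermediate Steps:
f = -504 (f = (70 - 46)*(-30 + 9) = 24*(-21) = -504)
w(F) = -28 (w(F) = 7*(-4) = -28)
T(H) = H*(-3 + H)
x(o, n) = -508 (x(o, n) = -4 - 504 = -508)
x(g(w(3)), T(13)) + 40754 = -508 + 40754 = 40246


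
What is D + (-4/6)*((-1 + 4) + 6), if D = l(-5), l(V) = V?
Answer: -11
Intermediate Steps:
D = -5
D + (-4/6)*((-1 + 4) + 6) = -5 + (-4/6)*((-1 + 4) + 6) = -5 + (-4*⅙)*(3 + 6) = -5 - ⅔*9 = -5 - 6 = -11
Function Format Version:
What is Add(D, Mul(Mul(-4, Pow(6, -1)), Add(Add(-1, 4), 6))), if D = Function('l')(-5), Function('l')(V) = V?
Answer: -11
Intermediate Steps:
D = -5
Add(D, Mul(Mul(-4, Pow(6, -1)), Add(Add(-1, 4), 6))) = Add(-5, Mul(Mul(-4, Pow(6, -1)), Add(Add(-1, 4), 6))) = Add(-5, Mul(Mul(-4, Rational(1, 6)), Add(3, 6))) = Add(-5, Mul(Rational(-2, 3), 9)) = Add(-5, -6) = -11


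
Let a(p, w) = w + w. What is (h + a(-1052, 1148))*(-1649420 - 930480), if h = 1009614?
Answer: -2610626609000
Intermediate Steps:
a(p, w) = 2*w
(h + a(-1052, 1148))*(-1649420 - 930480) = (1009614 + 2*1148)*(-1649420 - 930480) = (1009614 + 2296)*(-2579900) = 1011910*(-2579900) = -2610626609000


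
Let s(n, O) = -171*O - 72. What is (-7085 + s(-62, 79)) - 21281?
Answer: -41947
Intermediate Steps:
s(n, O) = -72 - 171*O
(-7085 + s(-62, 79)) - 21281 = (-7085 + (-72 - 171*79)) - 21281 = (-7085 + (-72 - 13509)) - 21281 = (-7085 - 13581) - 21281 = -20666 - 21281 = -41947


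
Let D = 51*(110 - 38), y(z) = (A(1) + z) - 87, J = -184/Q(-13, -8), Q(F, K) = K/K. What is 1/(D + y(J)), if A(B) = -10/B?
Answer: 1/3391 ≈ 0.00029490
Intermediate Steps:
Q(F, K) = 1
J = -184 (J = -184/1 = -184*1 = -184)
y(z) = -97 + z (y(z) = (-10/1 + z) - 87 = (-10*1 + z) - 87 = (-10 + z) - 87 = -97 + z)
D = 3672 (D = 51*72 = 3672)
1/(D + y(J)) = 1/(3672 + (-97 - 184)) = 1/(3672 - 281) = 1/3391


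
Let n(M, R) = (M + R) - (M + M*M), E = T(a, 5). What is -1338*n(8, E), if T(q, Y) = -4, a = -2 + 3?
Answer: 90984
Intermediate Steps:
a = 1
E = -4
n(M, R) = R - M² (n(M, R) = (M + R) - (M + M²) = (M + R) + (-M - M²) = R - M²)
-1338*n(8, E) = -1338*(-4 - 1*8²) = -1338*(-4 - 1*64) = -1338*(-4 - 64) = -1338*(-68) = 90984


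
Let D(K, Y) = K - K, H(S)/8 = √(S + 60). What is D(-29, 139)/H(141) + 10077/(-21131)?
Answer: -10077/21131 ≈ -0.47688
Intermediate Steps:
H(S) = 8*√(60 + S) (H(S) = 8*√(S + 60) = 8*√(60 + S))
D(K, Y) = 0
D(-29, 139)/H(141) + 10077/(-21131) = 0/((8*√(60 + 141))) + 10077/(-21131) = 0/((8*√201)) + 10077*(-1/21131) = 0*(√201/1608) - 10077/21131 = 0 - 10077/21131 = -10077/21131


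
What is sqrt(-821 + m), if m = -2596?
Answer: I*sqrt(3417) ≈ 58.455*I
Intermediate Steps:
sqrt(-821 + m) = sqrt(-821 - 2596) = sqrt(-3417) = I*sqrt(3417)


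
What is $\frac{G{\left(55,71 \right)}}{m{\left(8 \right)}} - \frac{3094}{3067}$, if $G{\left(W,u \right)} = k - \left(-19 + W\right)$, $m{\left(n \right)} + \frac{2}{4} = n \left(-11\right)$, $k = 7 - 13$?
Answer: $- \frac{96670}{180953} \approx -0.53423$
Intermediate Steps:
$k = -6$
$m{\left(n \right)} = - \frac{1}{2} - 11 n$ ($m{\left(n \right)} = - \frac{1}{2} + n \left(-11\right) = - \frac{1}{2} - 11 n$)
$G{\left(W,u \right)} = 13 - W$ ($G{\left(W,u \right)} = -6 - \left(-19 + W\right) = 13 - W$)
$\frac{G{\left(55,71 \right)}}{m{\left(8 \right)}} - \frac{3094}{3067} = \frac{13 - 55}{- \frac{1}{2} - 88} - \frac{3094}{3067} = - \frac{42}{- \frac{177}{2}} - \frac{3094}{3067} = \left(-42\right) \left(- \frac{2}{177}\right) - \frac{3094}{3067} = \frac{28}{59} - \frac{3094}{3067} = - \frac{96670}{180953}$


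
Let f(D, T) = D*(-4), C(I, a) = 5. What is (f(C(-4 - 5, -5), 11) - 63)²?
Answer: 6889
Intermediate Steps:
f(D, T) = -4*D
(f(C(-4 - 5, -5), 11) - 63)² = (-4*5 - 63)² = (-20 - 63)² = (-83)² = 6889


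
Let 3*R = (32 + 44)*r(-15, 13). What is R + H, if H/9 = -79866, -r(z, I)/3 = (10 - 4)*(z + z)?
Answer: -705114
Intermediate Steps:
r(z, I) = -36*z (r(z, I) = -3*(10 - 4)*(z + z) = -18*2*z = -36*z)
R = 13680 (R = ((32 + 44)*(-36*(-15)))/3 = (76*540)/3 = (⅓)*41040 = 13680)
H = -718794 (H = 9*(-79866) = -718794)
R + H = 13680 - 718794 = -705114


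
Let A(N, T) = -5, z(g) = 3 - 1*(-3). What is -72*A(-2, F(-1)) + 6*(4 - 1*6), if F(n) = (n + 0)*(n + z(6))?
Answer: 348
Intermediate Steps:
z(g) = 6 (z(g) = 3 + 3 = 6)
F(n) = n*(6 + n) (F(n) = (n + 0)*(n + 6) = n*(6 + n))
-72*A(-2, F(-1)) + 6*(4 - 1*6) = -72*(-5) + 6*(4 - 1*6) = 360 + 6*(4 - 6) = 360 + 6*(-2) = 360 - 12 = 348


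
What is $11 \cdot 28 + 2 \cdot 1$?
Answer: $310$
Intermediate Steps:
$11 \cdot 28 + 2 \cdot 1 = 308 + 2 = 310$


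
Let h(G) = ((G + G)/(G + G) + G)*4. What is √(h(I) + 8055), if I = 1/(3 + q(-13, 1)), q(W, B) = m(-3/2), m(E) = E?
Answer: √72555/3 ≈ 89.787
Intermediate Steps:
q(W, B) = -3/2
I = ⅔ (I = 1/(3 - 3/2) = 1/(3/2) = ⅔ ≈ 0.66667)
h(G) = 4 + 4*G (h(G) = ((2*G)/((2*G)) + G)*4 = ((2*G)*(1/(2*G)) + G)*4 = (1 + G)*4 = 4 + 4*G)
√(h(I) + 8055) = √((4 + 4*(⅔)) + 8055) = √((4 + 8/3) + 8055) = √(20/3 + 8055) = √(24185/3) = √72555/3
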